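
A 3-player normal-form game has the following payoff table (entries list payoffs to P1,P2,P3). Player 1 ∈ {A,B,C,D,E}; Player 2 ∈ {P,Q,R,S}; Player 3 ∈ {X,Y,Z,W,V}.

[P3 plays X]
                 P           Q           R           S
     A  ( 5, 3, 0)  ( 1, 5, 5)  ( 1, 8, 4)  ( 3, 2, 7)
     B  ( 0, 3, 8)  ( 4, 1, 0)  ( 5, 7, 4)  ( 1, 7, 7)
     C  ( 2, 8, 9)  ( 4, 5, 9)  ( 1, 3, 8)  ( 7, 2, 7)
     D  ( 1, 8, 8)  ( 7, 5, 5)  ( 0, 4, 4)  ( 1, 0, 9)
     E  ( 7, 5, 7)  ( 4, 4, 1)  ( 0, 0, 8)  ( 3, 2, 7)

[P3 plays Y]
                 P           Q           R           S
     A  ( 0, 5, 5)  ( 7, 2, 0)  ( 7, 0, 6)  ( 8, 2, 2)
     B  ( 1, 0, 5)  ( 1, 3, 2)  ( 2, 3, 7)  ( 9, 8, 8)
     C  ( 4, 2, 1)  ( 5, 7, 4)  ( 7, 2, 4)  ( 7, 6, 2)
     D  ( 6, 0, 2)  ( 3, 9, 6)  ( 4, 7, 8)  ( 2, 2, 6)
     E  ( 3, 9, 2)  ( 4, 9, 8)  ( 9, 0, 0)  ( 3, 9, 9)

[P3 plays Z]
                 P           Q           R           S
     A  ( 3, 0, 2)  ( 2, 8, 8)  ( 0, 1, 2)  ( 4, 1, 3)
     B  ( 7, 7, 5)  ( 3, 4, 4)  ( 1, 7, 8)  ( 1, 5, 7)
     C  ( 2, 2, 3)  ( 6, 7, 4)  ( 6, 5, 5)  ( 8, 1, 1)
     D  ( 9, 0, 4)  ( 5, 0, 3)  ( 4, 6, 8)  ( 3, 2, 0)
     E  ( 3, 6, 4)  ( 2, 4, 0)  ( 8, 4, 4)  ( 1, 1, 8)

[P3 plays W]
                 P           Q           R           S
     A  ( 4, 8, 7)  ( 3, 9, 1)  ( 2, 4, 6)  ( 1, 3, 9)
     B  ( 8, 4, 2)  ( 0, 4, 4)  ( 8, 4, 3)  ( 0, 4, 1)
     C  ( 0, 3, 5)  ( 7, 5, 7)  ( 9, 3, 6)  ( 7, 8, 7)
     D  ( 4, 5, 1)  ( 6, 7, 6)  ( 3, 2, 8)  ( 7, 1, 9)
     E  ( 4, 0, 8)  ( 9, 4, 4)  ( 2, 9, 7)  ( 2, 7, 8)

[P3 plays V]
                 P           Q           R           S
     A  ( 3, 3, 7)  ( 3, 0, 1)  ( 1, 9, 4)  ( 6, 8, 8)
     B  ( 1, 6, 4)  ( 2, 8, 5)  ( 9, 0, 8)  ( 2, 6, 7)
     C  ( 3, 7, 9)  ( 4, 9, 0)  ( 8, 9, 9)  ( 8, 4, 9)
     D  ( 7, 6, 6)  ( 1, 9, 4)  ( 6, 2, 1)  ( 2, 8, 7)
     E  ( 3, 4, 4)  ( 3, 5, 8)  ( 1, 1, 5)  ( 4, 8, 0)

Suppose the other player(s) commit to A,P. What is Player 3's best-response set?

argmax u_3 = {W,V}

u_3(X vs A,P) = 0
u_3(Y vs A,P) = 5
u_3(Z vs A,P) = 2
u_3(W vs A,P) = 7
u_3(V vs A,P) = 7
max payoff 7 at {W,V}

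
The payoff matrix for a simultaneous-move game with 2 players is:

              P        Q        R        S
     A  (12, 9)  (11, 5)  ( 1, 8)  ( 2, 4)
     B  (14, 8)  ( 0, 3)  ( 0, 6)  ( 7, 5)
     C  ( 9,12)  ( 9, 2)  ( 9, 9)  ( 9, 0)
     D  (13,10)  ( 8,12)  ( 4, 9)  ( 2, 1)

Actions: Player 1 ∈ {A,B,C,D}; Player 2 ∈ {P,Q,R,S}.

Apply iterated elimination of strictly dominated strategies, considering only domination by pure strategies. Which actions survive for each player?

P2 drop R (P beats it: A:9>8 B:8>6 C:12>9 D:10>9)
P2 drop S (P beats it: A:9>4 B:8>5 C:12>0 D:10>1)
P1 drop C (A beats it: P:12>9 Q:11>9)
P1→{A,B,D} P2→{P,Q}

IESDS → P1:{A,B,D} P2:{P,Q}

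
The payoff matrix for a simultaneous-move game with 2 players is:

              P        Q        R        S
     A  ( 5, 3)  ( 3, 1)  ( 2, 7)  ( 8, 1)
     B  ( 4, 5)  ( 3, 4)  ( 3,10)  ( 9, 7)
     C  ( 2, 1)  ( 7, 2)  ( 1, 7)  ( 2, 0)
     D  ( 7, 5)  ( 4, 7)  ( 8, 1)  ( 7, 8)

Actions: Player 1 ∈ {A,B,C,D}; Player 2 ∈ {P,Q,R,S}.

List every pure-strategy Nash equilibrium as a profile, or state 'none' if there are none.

Equilibria: none

(A,P): not NE [P1→D gives 7>5; P2→R gives 7>3]
(A,Q): not NE [P1→C gives 7>3; P2→R gives 7>1]
(A,R): not NE [P1→D gives 8>2]
(A,S): not NE [P1→B gives 9>8; P2→R gives 7>1]
(B,P): not NE [P1→D gives 7>4; P2→R gives 10>5]
(B,Q): not NE [P1→C gives 7>3; P2→R gives 10>4]
(B,R): not NE [P1→D gives 8>3]
(B,S): not NE [P2→R gives 10>7]
(C,P): not NE [P1→D gives 7>2; P2→R gives 7>1]
(C,Q): not NE [P2→R gives 7>2]
(C,R): not NE [P1→D gives 8>1]
(C,S): not NE [P1→B gives 9>2; P2→R gives 7>0]
(D,P): not NE [P2→S gives 8>5]
(D,Q): not NE [P1→C gives 7>4; P2→S gives 8>7]
(D,R): not NE [P2→S gives 8>1]
(D,S): not NE [P1→B gives 9>7]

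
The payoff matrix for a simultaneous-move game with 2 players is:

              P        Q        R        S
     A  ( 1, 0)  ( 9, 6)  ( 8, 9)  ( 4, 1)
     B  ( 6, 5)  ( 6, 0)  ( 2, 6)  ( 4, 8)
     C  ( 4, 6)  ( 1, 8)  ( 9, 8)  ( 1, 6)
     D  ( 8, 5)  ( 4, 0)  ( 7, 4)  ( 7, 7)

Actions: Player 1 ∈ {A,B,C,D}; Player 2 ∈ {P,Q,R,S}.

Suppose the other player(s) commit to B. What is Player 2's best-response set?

P2 best: {S}

u_2(P vs B) = 5
u_2(Q vs B) = 0
u_2(R vs B) = 6
u_2(S vs B) = 8
max payoff 8 at {S}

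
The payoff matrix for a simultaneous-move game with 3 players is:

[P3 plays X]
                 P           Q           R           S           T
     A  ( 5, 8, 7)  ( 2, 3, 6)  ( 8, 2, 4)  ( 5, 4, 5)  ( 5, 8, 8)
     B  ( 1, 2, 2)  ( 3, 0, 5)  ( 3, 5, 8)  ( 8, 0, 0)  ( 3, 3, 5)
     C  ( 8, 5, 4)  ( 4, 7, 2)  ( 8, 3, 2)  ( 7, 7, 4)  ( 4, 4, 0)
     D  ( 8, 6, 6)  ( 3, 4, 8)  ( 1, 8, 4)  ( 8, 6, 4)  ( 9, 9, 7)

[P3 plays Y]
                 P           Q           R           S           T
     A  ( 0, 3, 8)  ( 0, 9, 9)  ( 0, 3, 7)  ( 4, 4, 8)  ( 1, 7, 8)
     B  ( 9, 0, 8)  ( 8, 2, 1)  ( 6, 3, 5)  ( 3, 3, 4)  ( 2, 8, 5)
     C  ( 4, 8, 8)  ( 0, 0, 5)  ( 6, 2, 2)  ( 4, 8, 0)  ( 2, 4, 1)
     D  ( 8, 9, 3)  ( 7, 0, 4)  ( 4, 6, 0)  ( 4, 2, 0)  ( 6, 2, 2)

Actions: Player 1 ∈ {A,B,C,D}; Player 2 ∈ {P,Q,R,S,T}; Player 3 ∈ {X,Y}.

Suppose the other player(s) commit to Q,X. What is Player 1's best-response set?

BR_1 = {C}

u_1(A vs Q,X) = 2
u_1(B vs Q,X) = 3
u_1(C vs Q,X) = 4
u_1(D vs Q,X) = 3
max payoff 4 at {C}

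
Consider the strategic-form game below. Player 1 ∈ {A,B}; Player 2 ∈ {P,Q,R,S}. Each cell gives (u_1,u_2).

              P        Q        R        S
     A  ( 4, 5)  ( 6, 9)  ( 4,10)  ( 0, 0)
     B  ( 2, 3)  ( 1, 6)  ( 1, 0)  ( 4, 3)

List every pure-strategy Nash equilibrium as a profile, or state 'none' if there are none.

PSNE = {(A,R)}

(A,P): not NE [P2→R gives 10>5]
(A,Q): not NE [P2→R gives 10>9]
(A,R): NE
(A,S): not NE [P1→B gives 4>0; P2→R gives 10>0]
(B,P): not NE [P1→A gives 4>2; P2→Q gives 6>3]
(B,Q): not NE [P1→A gives 6>1]
(B,R): not NE [P1→A gives 4>1; P2→Q gives 6>0]
(B,S): not NE [P2→Q gives 6>3]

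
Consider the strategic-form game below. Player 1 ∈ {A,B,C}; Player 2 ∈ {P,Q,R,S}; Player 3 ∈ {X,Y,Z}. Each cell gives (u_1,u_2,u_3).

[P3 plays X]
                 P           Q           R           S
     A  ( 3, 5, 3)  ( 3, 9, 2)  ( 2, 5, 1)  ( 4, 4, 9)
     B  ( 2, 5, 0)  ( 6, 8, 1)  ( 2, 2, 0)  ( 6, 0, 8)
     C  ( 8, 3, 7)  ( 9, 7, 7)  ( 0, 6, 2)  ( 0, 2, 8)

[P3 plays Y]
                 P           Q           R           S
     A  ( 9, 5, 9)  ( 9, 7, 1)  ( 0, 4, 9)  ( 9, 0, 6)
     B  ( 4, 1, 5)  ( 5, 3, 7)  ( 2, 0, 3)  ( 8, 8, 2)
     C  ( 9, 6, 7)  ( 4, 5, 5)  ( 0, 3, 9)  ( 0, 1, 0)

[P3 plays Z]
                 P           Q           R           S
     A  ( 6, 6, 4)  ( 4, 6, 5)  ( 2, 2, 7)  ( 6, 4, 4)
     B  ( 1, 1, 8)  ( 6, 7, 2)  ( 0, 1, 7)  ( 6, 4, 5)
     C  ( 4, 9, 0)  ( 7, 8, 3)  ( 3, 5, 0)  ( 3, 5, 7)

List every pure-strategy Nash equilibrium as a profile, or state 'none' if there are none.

Nash profiles: (C,P,Y), (C,Q,X)

(A,P,X): not NE [P1→C gives 8>3; P2→Q gives 9>5; P3→Y gives 9>3]
(A,P,Y): not NE [P2→Q gives 7>5]
(A,P,Z): not NE [P3→Y gives 9>4]
(A,Q,X): not NE [P1→C gives 9>3; P3→Z gives 5>2]
(A,Q,Y): not NE [P3→Z gives 5>1]
(A,Q,Z): not NE [P1→C gives 7>4]
(A,R,X): not NE [P2→Q gives 9>5; P3→Y gives 9>1]
(A,R,Y): not NE [P1→B gives 2>0; P2→Q gives 7>4]
(A,R,Z): not NE [P1→C gives 3>2; P2→Q gives 6>2; P3→Y gives 9>7]
(A,S,X): not NE [P1→B gives 6>4; P2→Q gives 9>4]
(A,S,Y): not NE [P2→Q gives 7>0; P3→X gives 9>6]
(A,S,Z): not NE [P2→Q gives 6>4; P3→X gives 9>4]
(B,P,X): not NE [P1→C gives 8>2; P2→Q gives 8>5; P3→Z gives 8>0]
(B,P,Y): not NE [P1→C gives 9>4; P2→S gives 8>1; P3→Z gives 8>5]
(B,P,Z): not NE [P1→A gives 6>1; P2→Q gives 7>1]
(B,Q,X): not NE [P1→C gives 9>6; P3→Y gives 7>1]
(B,Q,Y): not NE [P1→A gives 9>5; P2→S gives 8>3]
(B,Q,Z): not NE [P1→C gives 7>6; P3→Y gives 7>2]
(B,R,X): not NE [P2→Q gives 8>2; P3→Z gives 7>0]
(B,R,Y): not NE [P2→S gives 8>0; P3→Z gives 7>3]
(B,R,Z): not NE [P1→C gives 3>0; P2→Q gives 7>1]
(B,S,X): not NE [P2→Q gives 8>0]
(B,S,Y): not NE [P1→A gives 9>8; P3→X gives 8>2]
(B,S,Z): not NE [P2→Q gives 7>4; P3→X gives 8>5]
(C,P,X): not NE [P2→Q gives 7>3]
(C,P,Y): NE
(C,P,Z): not NE [P1→A gives 6>4; P3→Y gives 7>0]
(C,Q,X): NE
(C,Q,Y): not NE [P1→A gives 9>4; P2→P gives 6>5; P3→X gives 7>5]
(C,Q,Z): not NE [P2→P gives 9>8; P3→X gives 7>3]
(C,R,X): not NE [P1→B gives 2>0; P2→Q gives 7>6; P3→Y gives 9>2]
(C,R,Y): not NE [P1→B gives 2>0; P2→P gives 6>3]
(C,R,Z): not NE [P2→P gives 9>5; P3→Y gives 9>0]
(C,S,X): not NE [P1→B gives 6>0; P2→Q gives 7>2]
(C,S,Y): not NE [P1→A gives 9>0; P2→P gives 6>1; P3→X gives 8>0]
(C,S,Z): not NE [P1→B gives 6>3; P2→P gives 9>5; P3→X gives 8>7]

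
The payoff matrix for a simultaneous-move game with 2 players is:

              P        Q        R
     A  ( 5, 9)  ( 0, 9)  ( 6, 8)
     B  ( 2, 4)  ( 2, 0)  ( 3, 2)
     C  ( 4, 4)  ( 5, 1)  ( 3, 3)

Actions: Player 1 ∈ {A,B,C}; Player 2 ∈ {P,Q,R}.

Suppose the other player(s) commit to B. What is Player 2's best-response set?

P2 best: {P}

u_2(P vs B) = 4
u_2(Q vs B) = 0
u_2(R vs B) = 2
max payoff 4 at {P}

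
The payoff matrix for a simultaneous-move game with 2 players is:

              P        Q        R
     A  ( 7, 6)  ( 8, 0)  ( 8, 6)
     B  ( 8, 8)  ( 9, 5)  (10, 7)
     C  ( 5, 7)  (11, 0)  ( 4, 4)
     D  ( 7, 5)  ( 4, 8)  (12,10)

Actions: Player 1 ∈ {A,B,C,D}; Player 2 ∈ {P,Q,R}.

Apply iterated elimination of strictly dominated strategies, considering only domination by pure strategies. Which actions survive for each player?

P1 drop A (B beats it: P:8>7 Q:9>8 R:10>8)
P2 drop Q (R beats it: B:7>5 C:4>0 D:10>8)
P1 drop C (B beats it: P:8>5 R:10>4)
P1→{B,D} P2→{P,R}

IESDS → P1:{B,D} P2:{P,R}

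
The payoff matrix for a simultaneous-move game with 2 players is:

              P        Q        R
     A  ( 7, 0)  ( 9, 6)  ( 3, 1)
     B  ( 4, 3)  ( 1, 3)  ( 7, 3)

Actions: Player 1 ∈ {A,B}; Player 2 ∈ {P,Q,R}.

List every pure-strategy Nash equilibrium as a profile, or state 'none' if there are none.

NE set: (A,Q), (B,R)

(A,P): not NE [P2→Q gives 6>0]
(A,Q): NE
(A,R): not NE [P1→B gives 7>3; P2→Q gives 6>1]
(B,P): not NE [P1→A gives 7>4]
(B,Q): not NE [P1→A gives 9>1]
(B,R): NE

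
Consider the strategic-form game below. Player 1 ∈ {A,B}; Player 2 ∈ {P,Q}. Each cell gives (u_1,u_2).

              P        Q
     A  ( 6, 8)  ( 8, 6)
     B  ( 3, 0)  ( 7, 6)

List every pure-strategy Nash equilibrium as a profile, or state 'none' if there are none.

PSNE = {(A,P)}

(A,P): NE
(A,Q): not NE [P2→P gives 8>6]
(B,P): not NE [P1→A gives 6>3; P2→Q gives 6>0]
(B,Q): not NE [P1→A gives 8>7]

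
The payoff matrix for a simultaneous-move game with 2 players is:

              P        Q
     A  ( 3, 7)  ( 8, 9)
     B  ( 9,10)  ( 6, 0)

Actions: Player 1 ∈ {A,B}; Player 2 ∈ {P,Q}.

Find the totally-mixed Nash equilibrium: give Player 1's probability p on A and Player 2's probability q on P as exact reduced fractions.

P1 indiff ⇒ q·3+(1-q)·8 = q·9+(1-q)·6 ⇒ q(-6) = (1-q)(-2) ⇒ q = 1/4
P2 indiff ⇒ p·7+(1-p)·10 = p·9+(1-p)·0 ⇒ p(-2) = (1-p)(-10) ⇒ p = 5/6

P1 mixes 5/6 on A; P2 mixes 1/4 on P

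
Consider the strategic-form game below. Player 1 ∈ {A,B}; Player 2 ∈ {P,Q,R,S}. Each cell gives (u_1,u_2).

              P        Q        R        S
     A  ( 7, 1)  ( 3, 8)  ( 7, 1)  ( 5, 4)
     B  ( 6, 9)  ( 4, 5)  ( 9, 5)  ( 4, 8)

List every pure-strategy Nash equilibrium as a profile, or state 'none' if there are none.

Equilibria: none

(A,P): not NE [P2→Q gives 8>1]
(A,Q): not NE [P1→B gives 4>3]
(A,R): not NE [P1→B gives 9>7; P2→Q gives 8>1]
(A,S): not NE [P2→Q gives 8>4]
(B,P): not NE [P1→A gives 7>6]
(B,Q): not NE [P2→P gives 9>5]
(B,R): not NE [P2→P gives 9>5]
(B,S): not NE [P1→A gives 5>4; P2→P gives 9>8]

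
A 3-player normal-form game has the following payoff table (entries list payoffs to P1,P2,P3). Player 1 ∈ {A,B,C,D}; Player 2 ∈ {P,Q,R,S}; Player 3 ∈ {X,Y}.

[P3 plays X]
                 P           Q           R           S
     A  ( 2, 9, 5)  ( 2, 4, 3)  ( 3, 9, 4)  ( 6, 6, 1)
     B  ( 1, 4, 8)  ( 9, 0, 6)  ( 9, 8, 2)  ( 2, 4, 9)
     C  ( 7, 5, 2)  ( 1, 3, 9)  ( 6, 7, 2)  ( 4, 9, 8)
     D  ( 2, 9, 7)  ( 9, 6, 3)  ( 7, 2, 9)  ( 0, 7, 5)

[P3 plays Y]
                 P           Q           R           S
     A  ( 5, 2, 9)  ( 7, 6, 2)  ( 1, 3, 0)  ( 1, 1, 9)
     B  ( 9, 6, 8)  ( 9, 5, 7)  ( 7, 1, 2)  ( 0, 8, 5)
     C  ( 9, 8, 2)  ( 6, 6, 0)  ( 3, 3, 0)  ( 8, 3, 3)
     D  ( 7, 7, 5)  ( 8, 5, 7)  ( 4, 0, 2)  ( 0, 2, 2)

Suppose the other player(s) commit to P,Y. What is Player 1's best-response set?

u_1(A vs P,Y) = 5
u_1(B vs P,Y) = 9
u_1(C vs P,Y) = 9
u_1(D vs P,Y) = 7
max payoff 9 at {B,C}

P1 best: {B,C}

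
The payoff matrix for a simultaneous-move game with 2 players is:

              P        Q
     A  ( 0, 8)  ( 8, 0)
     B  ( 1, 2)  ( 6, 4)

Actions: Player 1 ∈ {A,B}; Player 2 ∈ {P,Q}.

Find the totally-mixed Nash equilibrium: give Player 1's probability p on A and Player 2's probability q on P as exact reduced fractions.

P1 mixes 1/5 on A; P2 mixes 2/3 on P

P1 indiff ⇒ q·0+(1-q)·8 = q·1+(1-q)·6 ⇒ q(-1) = (1-q)(-2) ⇒ q = 2/3
P2 indiff ⇒ p·8+(1-p)·2 = p·0+(1-p)·4 ⇒ p(8) = (1-p)(2) ⇒ p = 1/5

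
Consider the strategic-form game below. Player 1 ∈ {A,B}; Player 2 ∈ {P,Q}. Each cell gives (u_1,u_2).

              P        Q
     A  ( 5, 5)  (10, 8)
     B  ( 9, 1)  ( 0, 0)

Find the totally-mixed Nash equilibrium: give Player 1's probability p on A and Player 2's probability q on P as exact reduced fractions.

P1 indiff ⇒ q·5+(1-q)·10 = q·9+(1-q)·0 ⇒ q(-4) = (1-q)(-10) ⇒ q = 5/7
P2 indiff ⇒ p·5+(1-p)·1 = p·8+(1-p)·0 ⇒ p(-3) = (1-p)(-1) ⇒ p = 1/4

p=1/4, q=5/7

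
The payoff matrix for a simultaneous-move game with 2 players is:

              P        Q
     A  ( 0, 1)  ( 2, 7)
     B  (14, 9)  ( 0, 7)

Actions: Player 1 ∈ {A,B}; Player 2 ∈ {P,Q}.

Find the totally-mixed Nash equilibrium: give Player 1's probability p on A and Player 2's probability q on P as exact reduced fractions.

P1 indiff ⇒ q·0+(1-q)·2 = q·14+(1-q)·0 ⇒ q(-14) = (1-q)(-2) ⇒ q = 1/8
P2 indiff ⇒ p·1+(1-p)·9 = p·7+(1-p)·7 ⇒ p(-6) = (1-p)(-2) ⇒ p = 1/4

p=1/4, q=1/8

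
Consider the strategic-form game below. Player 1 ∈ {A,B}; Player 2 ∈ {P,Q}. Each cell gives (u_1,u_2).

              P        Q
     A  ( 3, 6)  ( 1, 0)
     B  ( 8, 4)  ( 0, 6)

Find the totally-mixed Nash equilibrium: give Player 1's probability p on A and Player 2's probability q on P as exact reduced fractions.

P1 indiff ⇒ q·3+(1-q)·1 = q·8+(1-q)·0 ⇒ q(-5) = (1-q)(-1) ⇒ q = 1/6
P2 indiff ⇒ p·6+(1-p)·4 = p·0+(1-p)·6 ⇒ p(6) = (1-p)(2) ⇒ p = 1/4

P1 mixes 1/4 on A; P2 mixes 1/6 on P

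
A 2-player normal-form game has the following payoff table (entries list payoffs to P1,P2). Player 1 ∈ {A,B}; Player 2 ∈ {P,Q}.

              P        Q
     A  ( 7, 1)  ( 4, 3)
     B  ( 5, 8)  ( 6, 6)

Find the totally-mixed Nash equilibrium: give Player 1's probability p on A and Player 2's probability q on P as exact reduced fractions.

P1 indiff ⇒ q·7+(1-q)·4 = q·5+(1-q)·6 ⇒ q(2) = (1-q)(2) ⇒ q = 1/2
P2 indiff ⇒ p·1+(1-p)·8 = p·3+(1-p)·6 ⇒ p(-2) = (1-p)(-2) ⇒ p = 1/2

P1 mixes 1/2 on A; P2 mixes 1/2 on P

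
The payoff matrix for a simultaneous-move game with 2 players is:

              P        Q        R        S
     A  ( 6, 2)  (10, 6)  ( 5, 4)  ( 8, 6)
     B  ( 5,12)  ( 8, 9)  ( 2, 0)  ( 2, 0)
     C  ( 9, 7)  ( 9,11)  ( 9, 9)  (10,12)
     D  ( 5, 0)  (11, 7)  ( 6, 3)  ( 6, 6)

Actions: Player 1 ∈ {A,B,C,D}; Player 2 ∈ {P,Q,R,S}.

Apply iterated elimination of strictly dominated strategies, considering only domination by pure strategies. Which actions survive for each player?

P1 drop B (A beats it: P:6>5 Q:10>8 R:5>2 S:8>2)
P2 drop P (Q beats it: A:6>2 C:11>7 D:7>0)
P2 drop R (Q beats it: A:6>4 C:11>9 D:7>3)
P1→{A,C,D} P2→{Q,S}

Survivors P1:{A,C,D} P2:{Q,S}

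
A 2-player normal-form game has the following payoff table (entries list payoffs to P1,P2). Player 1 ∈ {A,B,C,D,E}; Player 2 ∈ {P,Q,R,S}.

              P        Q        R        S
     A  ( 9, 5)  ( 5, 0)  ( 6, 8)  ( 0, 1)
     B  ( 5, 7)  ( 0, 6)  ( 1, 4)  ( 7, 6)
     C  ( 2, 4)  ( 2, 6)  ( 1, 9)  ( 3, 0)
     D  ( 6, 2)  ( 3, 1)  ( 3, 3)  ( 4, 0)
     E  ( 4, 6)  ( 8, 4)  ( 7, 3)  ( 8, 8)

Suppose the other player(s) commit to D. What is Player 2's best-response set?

u_2(P vs D) = 2
u_2(Q vs D) = 1
u_2(R vs D) = 3
u_2(S vs D) = 0
max payoff 3 at {R}

argmax u_2 = {R}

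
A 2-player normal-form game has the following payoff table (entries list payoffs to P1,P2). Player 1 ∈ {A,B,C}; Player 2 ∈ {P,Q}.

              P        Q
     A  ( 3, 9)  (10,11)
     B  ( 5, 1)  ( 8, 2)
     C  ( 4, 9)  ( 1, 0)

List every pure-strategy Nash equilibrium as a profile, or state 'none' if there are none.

PSNE = {(A,Q)}

(A,P): not NE [P1→B gives 5>3; P2→Q gives 11>9]
(A,Q): NE
(B,P): not NE [P2→Q gives 2>1]
(B,Q): not NE [P1→A gives 10>8]
(C,P): not NE [P1→B gives 5>4]
(C,Q): not NE [P1→A gives 10>1; P2→P gives 9>0]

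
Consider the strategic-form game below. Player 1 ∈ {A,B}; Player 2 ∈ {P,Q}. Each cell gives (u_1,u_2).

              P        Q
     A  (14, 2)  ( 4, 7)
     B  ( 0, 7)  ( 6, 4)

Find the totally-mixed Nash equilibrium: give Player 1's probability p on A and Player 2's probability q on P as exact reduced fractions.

P1 indiff ⇒ q·14+(1-q)·4 = q·0+(1-q)·6 ⇒ q(14) = (1-q)(2) ⇒ q = 1/8
P2 indiff ⇒ p·2+(1-p)·7 = p·7+(1-p)·4 ⇒ p(-5) = (1-p)(-3) ⇒ p = 3/8

P1 mixes 3/8 on A; P2 mixes 1/8 on P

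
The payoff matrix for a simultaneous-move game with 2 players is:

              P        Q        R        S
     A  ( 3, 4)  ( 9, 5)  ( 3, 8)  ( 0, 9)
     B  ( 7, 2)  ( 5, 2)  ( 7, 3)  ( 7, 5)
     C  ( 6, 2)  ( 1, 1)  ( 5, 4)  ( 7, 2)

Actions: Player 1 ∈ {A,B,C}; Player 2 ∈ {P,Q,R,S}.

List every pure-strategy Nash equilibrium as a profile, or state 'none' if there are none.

(A,P): not NE [P1→B gives 7>3; P2→S gives 9>4]
(A,Q): not NE [P2→S gives 9>5]
(A,R): not NE [P1→B gives 7>3; P2→S gives 9>8]
(A,S): not NE [P1→C gives 7>0]
(B,P): not NE [P2→S gives 5>2]
(B,Q): not NE [P1→A gives 9>5; P2→S gives 5>2]
(B,R): not NE [P2→S gives 5>3]
(B,S): NE
(C,P): not NE [P1→B gives 7>6; P2→R gives 4>2]
(C,Q): not NE [P1→A gives 9>1; P2→R gives 4>1]
(C,R): not NE [P1→B gives 7>5]
(C,S): not NE [P2→R gives 4>2]

NE set: (B,S)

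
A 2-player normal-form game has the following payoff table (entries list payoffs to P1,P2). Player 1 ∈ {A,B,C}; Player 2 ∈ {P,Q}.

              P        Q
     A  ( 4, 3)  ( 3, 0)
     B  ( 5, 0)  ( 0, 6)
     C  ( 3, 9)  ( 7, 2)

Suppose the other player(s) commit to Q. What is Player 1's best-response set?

u_1(A vs Q) = 3
u_1(B vs Q) = 0
u_1(C vs Q) = 7
max payoff 7 at {C}

BR_1 = {C}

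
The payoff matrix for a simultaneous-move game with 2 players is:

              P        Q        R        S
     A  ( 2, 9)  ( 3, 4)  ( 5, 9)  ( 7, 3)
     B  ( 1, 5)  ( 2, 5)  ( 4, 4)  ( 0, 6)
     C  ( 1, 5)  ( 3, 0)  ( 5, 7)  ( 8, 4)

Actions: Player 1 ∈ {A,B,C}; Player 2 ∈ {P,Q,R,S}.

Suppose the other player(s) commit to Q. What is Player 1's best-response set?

P1 best: {A,C}

u_1(A vs Q) = 3
u_1(B vs Q) = 2
u_1(C vs Q) = 3
max payoff 3 at {A,C}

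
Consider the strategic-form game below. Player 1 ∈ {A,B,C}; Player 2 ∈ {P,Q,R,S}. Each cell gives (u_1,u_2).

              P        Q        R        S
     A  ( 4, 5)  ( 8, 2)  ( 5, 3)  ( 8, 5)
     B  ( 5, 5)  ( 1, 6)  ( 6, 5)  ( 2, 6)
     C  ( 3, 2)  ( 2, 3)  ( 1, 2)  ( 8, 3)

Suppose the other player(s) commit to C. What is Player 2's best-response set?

BR_2 = {Q,S}

u_2(P vs C) = 2
u_2(Q vs C) = 3
u_2(R vs C) = 2
u_2(S vs C) = 3
max payoff 3 at {Q,S}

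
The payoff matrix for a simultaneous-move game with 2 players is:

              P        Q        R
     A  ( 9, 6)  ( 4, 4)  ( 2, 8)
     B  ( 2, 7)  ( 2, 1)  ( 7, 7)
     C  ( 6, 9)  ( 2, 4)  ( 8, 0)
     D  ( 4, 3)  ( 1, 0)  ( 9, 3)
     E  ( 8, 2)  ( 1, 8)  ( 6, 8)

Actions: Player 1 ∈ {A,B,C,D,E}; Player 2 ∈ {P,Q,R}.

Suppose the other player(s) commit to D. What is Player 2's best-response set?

u_2(P vs D) = 3
u_2(Q vs D) = 0
u_2(R vs D) = 3
max payoff 3 at {P,R}

argmax u_2 = {P,R}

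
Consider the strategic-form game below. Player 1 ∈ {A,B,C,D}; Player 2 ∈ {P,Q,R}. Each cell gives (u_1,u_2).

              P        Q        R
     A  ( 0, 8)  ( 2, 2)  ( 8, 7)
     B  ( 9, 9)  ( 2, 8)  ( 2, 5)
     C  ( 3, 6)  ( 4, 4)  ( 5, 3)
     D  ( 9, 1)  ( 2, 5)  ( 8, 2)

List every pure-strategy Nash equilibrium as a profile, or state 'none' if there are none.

(A,P): not NE [P1→D gives 9>0]
(A,Q): not NE [P1→C gives 4>2; P2→P gives 8>2]
(A,R): not NE [P2→P gives 8>7]
(B,P): NE
(B,Q): not NE [P1→C gives 4>2; P2→P gives 9>8]
(B,R): not NE [P1→D gives 8>2; P2→P gives 9>5]
(C,P): not NE [P1→D gives 9>3]
(C,Q): not NE [P2→P gives 6>4]
(C,R): not NE [P1→D gives 8>5; P2→P gives 6>3]
(D,P): not NE [P2→Q gives 5>1]
(D,Q): not NE [P1→C gives 4>2]
(D,R): not NE [P2→Q gives 5>2]

Nash profiles: (B,P)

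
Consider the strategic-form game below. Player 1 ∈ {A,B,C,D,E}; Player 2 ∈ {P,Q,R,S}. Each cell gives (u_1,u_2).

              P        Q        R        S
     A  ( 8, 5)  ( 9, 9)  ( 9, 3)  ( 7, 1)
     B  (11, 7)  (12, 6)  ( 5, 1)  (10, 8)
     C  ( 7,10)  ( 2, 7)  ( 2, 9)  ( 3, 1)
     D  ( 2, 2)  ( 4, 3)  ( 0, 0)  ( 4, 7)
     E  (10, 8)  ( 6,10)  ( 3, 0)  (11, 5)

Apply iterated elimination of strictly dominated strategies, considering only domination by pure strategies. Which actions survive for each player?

P1 drop C (A beats it: P:8>7 Q:9>2 R:9>2 S:7>3)
P1 drop D (A beats it: P:8>2 Q:9>4 R:9>0 S:7>4)
P2 drop R (P beats it: A:5>3 B:7>1 E:8>0)
P1 drop A (B beats it: P:11>8 Q:12>9 S:10>7)
P1→{B,E} P2→{P,Q,S}

Remaining: P1:{B,E} P2:{P,Q,S}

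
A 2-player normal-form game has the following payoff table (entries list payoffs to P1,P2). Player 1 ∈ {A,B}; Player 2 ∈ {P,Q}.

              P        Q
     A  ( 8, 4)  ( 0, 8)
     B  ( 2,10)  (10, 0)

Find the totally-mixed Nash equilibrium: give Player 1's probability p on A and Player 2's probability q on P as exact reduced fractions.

P1 indiff ⇒ q·8+(1-q)·0 = q·2+(1-q)·10 ⇒ q(6) = (1-q)(10) ⇒ q = 5/8
P2 indiff ⇒ p·4+(1-p)·10 = p·8+(1-p)·0 ⇒ p(-4) = (1-p)(-10) ⇒ p = 5/7

p=5/7, q=5/8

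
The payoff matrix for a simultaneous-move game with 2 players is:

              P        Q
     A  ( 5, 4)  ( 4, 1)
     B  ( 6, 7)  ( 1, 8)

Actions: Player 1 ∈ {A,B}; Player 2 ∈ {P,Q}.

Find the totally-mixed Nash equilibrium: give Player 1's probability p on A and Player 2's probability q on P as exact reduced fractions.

(p,q) = (1/4, 3/4)

P1 indiff ⇒ q·5+(1-q)·4 = q·6+(1-q)·1 ⇒ q(-1) = (1-q)(-3) ⇒ q = 3/4
P2 indiff ⇒ p·4+(1-p)·7 = p·1+(1-p)·8 ⇒ p(3) = (1-p)(1) ⇒ p = 1/4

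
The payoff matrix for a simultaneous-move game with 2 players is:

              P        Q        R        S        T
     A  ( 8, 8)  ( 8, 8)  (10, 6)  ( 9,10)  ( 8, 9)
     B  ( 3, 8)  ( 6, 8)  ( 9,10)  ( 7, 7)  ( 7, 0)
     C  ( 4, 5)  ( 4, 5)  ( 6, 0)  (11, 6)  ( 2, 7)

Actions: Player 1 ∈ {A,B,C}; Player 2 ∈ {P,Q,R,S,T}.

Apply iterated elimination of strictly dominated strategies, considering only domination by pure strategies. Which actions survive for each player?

IESDS → P1:{A,C} P2:{S,T}

P1 drop B (A beats it: P:8>3 Q:8>6 R:10>9 S:9>7 T:8>7)
P2 drop P (S beats it: A:10>8 C:6>5)
P2 drop Q (S beats it: A:10>8 C:6>5)
P2 drop R (S beats it: A:10>6 C:6>0)
P1→{A,C} P2→{S,T}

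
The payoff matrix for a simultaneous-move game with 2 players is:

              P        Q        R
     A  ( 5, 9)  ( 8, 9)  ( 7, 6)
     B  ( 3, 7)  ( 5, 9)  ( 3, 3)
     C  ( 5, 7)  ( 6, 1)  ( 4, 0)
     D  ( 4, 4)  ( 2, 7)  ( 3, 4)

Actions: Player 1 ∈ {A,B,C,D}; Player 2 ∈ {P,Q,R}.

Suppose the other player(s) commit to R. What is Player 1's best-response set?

u_1(A vs R) = 7
u_1(B vs R) = 3
u_1(C vs R) = 4
u_1(D vs R) = 3
max payoff 7 at {A}

argmax u_1 = {A}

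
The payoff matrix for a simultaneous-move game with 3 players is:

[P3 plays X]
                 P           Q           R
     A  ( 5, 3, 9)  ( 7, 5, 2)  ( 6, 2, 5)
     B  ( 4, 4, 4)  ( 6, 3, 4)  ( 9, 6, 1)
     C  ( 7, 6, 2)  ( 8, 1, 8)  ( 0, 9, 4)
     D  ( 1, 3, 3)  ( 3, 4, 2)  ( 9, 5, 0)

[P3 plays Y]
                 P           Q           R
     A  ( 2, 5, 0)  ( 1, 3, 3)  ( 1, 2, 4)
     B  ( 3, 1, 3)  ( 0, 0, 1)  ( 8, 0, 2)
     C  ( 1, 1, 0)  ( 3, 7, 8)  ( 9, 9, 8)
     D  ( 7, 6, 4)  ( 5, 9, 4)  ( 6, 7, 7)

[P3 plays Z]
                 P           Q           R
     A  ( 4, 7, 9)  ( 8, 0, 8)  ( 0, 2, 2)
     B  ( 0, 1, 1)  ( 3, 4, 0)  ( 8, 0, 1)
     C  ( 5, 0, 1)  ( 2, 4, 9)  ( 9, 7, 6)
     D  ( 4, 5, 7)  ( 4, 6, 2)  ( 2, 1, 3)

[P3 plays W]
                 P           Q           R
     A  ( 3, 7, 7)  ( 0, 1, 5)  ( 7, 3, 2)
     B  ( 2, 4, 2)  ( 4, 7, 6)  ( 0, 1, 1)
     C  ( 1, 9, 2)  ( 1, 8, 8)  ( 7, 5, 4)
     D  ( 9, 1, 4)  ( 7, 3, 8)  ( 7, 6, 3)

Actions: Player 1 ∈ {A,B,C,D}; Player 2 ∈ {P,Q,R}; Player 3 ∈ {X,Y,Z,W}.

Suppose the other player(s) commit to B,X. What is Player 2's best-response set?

u_2(P vs B,X) = 4
u_2(Q vs B,X) = 3
u_2(R vs B,X) = 6
max payoff 6 at {R}

BR_2 = {R}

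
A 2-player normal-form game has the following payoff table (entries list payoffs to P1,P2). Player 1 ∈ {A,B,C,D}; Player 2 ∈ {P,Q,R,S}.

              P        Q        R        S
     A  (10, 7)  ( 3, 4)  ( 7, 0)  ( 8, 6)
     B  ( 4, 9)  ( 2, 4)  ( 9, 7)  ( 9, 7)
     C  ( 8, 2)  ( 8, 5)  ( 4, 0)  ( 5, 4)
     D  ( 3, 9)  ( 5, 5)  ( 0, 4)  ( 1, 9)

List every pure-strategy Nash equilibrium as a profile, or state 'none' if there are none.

(A,P): NE
(A,Q): not NE [P1→C gives 8>3; P2→P gives 7>4]
(A,R): not NE [P1→B gives 9>7; P2→P gives 7>0]
(A,S): not NE [P1→B gives 9>8; P2→P gives 7>6]
(B,P): not NE [P1→A gives 10>4]
(B,Q): not NE [P1→C gives 8>2; P2→P gives 9>4]
(B,R): not NE [P2→P gives 9>7]
(B,S): not NE [P2→P gives 9>7]
(C,P): not NE [P1→A gives 10>8; P2→Q gives 5>2]
(C,Q): NE
(C,R): not NE [P1→B gives 9>4; P2→Q gives 5>0]
(C,S): not NE [P1→B gives 9>5; P2→Q gives 5>4]
(D,P): not NE [P1→A gives 10>3]
(D,Q): not NE [P1→C gives 8>5; P2→S gives 9>5]
(D,R): not NE [P1→B gives 9>0; P2→S gives 9>4]
(D,S): not NE [P1→B gives 9>1]

NE set: (A,P), (C,Q)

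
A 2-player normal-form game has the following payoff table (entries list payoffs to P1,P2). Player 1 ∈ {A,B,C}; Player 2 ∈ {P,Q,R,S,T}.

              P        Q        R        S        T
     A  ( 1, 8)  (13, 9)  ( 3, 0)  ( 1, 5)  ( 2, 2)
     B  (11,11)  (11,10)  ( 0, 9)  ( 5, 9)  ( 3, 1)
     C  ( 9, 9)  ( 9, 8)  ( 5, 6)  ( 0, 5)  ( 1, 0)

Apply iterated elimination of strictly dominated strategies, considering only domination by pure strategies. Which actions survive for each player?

IESDS → P1:{A,B} P2:{P,Q}

P2 drop R (P beats it: A:8>0 B:11>9 C:9>6)
P1 drop C (B beats it: P:11>9 Q:11>9 S:5>0 T:3>1)
P2 drop S (P beats it: A:8>5 B:11>9)
P2 drop T (P beats it: A:8>2 B:11>1)
P1→{A,B} P2→{P,Q}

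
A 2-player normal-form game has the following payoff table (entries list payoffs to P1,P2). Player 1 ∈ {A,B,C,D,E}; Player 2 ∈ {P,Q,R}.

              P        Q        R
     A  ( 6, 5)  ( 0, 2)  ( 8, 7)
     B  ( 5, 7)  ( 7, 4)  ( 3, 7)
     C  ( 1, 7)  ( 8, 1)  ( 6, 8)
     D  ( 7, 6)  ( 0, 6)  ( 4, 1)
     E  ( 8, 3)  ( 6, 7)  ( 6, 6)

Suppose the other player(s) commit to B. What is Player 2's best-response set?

u_2(P vs B) = 7
u_2(Q vs B) = 4
u_2(R vs B) = 7
max payoff 7 at {P,R}

P2 best: {P,R}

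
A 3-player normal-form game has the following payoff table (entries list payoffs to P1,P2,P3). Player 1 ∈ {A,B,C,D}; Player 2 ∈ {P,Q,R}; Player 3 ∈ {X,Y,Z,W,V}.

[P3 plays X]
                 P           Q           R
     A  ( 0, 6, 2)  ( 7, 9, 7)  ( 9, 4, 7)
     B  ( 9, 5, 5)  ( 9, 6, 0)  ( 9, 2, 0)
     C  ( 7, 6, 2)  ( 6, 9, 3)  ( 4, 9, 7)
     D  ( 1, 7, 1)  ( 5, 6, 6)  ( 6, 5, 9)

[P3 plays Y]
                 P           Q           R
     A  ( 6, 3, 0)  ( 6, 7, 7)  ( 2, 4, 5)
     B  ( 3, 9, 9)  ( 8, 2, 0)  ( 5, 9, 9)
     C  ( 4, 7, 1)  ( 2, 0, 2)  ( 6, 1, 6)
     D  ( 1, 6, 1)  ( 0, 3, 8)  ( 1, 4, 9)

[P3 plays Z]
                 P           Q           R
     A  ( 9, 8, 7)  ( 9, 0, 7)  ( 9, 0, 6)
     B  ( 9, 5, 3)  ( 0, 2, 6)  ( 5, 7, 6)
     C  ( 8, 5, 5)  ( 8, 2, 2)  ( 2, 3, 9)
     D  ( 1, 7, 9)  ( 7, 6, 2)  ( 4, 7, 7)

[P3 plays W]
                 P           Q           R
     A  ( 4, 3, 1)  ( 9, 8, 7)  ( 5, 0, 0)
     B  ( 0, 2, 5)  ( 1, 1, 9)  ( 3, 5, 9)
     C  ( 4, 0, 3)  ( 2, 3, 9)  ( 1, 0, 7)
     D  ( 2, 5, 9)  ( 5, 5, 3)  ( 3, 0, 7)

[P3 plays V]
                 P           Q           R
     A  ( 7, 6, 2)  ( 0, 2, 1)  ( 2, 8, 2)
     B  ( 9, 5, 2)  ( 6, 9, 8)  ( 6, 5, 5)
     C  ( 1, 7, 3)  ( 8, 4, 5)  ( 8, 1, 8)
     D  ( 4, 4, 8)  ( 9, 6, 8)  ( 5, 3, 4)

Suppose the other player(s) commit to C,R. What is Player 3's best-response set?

BR_3 = {Z}

u_3(X vs C,R) = 7
u_3(Y vs C,R) = 6
u_3(Z vs C,R) = 9
u_3(W vs C,R) = 7
u_3(V vs C,R) = 8
max payoff 9 at {Z}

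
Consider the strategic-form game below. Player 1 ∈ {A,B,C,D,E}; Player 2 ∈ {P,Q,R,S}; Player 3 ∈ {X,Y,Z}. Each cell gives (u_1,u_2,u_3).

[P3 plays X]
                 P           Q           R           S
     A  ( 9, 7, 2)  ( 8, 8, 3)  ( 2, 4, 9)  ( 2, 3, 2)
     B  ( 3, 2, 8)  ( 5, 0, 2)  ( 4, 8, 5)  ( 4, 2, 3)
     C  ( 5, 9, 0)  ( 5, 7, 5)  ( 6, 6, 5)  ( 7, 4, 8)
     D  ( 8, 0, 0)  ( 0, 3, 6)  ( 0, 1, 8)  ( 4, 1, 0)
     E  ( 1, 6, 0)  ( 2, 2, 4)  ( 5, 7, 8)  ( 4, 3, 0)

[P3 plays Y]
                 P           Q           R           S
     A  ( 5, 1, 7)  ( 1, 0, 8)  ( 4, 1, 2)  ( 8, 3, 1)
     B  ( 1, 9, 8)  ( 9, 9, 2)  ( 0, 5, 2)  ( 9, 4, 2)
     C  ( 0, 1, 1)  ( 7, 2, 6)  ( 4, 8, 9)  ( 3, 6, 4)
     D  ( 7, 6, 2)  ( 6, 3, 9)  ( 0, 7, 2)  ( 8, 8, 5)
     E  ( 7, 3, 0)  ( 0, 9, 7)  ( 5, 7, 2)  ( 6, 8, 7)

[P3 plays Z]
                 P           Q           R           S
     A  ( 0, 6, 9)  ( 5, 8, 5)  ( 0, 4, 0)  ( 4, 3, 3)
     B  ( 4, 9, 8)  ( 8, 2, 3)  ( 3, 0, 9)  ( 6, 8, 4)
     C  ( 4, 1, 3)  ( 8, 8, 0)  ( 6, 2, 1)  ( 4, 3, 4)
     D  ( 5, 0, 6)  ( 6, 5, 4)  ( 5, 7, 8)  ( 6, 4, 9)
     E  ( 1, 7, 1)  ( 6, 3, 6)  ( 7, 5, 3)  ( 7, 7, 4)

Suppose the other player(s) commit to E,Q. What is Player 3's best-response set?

P3 best: {Y}

u_3(X vs E,Q) = 4
u_3(Y vs E,Q) = 7
u_3(Z vs E,Q) = 6
max payoff 7 at {Y}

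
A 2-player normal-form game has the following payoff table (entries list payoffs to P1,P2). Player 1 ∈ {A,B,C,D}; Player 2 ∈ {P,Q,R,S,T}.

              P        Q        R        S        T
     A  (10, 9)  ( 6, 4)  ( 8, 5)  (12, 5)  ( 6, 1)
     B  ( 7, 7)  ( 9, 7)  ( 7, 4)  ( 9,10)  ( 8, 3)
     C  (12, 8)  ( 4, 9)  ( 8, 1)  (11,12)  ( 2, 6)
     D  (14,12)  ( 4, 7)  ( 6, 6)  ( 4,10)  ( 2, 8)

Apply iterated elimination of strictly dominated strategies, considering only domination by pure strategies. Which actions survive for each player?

P2 drop Q (S beats it: A:5>4 B:10>7 C:12>9 D:10>7)
P2 drop R (P beats it: A:9>5 B:7>4 C:8>1 D:12>6)
P2 drop T (P beats it: A:9>1 B:7>3 C:8>6 D:12>8)
P1 drop B (A beats it: P:10>7 S:12>9)
P1→{A,C,D} P2→{P,S}

IESDS → P1:{A,C,D} P2:{P,S}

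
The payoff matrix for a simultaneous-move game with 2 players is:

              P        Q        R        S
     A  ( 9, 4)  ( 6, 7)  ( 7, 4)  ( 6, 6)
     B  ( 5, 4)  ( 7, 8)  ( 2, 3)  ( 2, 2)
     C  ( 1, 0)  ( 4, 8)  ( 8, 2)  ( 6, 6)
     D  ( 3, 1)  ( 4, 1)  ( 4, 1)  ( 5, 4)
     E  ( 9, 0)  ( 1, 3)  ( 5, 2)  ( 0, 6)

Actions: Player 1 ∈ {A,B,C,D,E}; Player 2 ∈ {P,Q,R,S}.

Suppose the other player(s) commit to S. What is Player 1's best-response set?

u_1(A vs S) = 6
u_1(B vs S) = 2
u_1(C vs S) = 6
u_1(D vs S) = 5
u_1(E vs S) = 0
max payoff 6 at {A,C}

argmax u_1 = {A,C}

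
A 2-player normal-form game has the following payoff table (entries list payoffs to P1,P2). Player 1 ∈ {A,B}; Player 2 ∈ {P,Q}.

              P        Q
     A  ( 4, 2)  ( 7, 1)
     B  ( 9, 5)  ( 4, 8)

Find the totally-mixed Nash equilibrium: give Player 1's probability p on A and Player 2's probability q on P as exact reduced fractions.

P1 mixes 3/4 on A; P2 mixes 3/8 on P

P1 indiff ⇒ q·4+(1-q)·7 = q·9+(1-q)·4 ⇒ q(-5) = (1-q)(-3) ⇒ q = 3/8
P2 indiff ⇒ p·2+(1-p)·5 = p·1+(1-p)·8 ⇒ p(1) = (1-p)(3) ⇒ p = 3/4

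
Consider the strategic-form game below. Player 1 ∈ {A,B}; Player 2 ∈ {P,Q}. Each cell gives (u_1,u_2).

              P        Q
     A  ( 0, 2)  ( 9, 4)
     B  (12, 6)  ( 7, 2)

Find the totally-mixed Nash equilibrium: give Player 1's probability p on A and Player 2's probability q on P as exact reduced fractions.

(p,q) = (2/3, 1/7)

P1 indiff ⇒ q·0+(1-q)·9 = q·12+(1-q)·7 ⇒ q(-12) = (1-q)(-2) ⇒ q = 1/7
P2 indiff ⇒ p·2+(1-p)·6 = p·4+(1-p)·2 ⇒ p(-2) = (1-p)(-4) ⇒ p = 2/3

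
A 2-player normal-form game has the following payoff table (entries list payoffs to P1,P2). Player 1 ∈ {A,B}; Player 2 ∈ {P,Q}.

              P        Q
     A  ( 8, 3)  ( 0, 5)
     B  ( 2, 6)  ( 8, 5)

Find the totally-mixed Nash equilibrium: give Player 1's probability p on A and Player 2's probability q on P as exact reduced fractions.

P1 indiff ⇒ q·8+(1-q)·0 = q·2+(1-q)·8 ⇒ q(6) = (1-q)(8) ⇒ q = 4/7
P2 indiff ⇒ p·3+(1-p)·6 = p·5+(1-p)·5 ⇒ p(-2) = (1-p)(-1) ⇒ p = 1/3

P1 mixes 1/3 on A; P2 mixes 4/7 on P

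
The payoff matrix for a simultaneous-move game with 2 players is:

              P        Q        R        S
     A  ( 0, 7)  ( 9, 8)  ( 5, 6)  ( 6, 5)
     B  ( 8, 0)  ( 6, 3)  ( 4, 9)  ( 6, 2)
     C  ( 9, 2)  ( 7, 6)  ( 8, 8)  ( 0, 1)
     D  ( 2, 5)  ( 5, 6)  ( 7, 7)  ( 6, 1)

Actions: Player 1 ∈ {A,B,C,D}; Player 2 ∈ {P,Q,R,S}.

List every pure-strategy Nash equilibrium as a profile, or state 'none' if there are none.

(A,P): not NE [P1→C gives 9>0; P2→Q gives 8>7]
(A,Q): NE
(A,R): not NE [P1→C gives 8>5; P2→Q gives 8>6]
(A,S): not NE [P2→Q gives 8>5]
(B,P): not NE [P1→C gives 9>8; P2→R gives 9>0]
(B,Q): not NE [P1→A gives 9>6; P2→R gives 9>3]
(B,R): not NE [P1→C gives 8>4]
(B,S): not NE [P2→R gives 9>2]
(C,P): not NE [P2→R gives 8>2]
(C,Q): not NE [P1→A gives 9>7; P2→R gives 8>6]
(C,R): NE
(C,S): not NE [P1→D gives 6>0; P2→R gives 8>1]
(D,P): not NE [P1→C gives 9>2; P2→R gives 7>5]
(D,Q): not NE [P1→A gives 9>5; P2→R gives 7>6]
(D,R): not NE [P1→C gives 8>7]
(D,S): not NE [P2→R gives 7>1]

Nash profiles: (A,Q), (C,R)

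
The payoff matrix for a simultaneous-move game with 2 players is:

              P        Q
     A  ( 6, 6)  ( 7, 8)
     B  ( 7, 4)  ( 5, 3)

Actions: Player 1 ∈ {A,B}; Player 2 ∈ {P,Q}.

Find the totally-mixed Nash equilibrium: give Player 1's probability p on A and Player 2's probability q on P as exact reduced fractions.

p=1/3, q=2/3

P1 indiff ⇒ q·6+(1-q)·7 = q·7+(1-q)·5 ⇒ q(-1) = (1-q)(-2) ⇒ q = 2/3
P2 indiff ⇒ p·6+(1-p)·4 = p·8+(1-p)·3 ⇒ p(-2) = (1-p)(-1) ⇒ p = 1/3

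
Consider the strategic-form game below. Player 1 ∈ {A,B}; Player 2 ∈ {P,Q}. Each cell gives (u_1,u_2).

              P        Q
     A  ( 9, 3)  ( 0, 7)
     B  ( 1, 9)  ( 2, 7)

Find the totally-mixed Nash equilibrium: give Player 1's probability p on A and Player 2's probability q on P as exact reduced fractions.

P1 indiff ⇒ q·9+(1-q)·0 = q·1+(1-q)·2 ⇒ q(8) = (1-q)(2) ⇒ q = 1/5
P2 indiff ⇒ p·3+(1-p)·9 = p·7+(1-p)·7 ⇒ p(-4) = (1-p)(-2) ⇒ p = 1/3

p=1/3, q=1/5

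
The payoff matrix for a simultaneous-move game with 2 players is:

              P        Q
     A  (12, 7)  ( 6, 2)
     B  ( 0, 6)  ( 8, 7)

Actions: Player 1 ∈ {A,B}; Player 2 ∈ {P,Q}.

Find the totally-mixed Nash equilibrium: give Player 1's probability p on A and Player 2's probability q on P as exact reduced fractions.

P1 indiff ⇒ q·12+(1-q)·6 = q·0+(1-q)·8 ⇒ q(12) = (1-q)(2) ⇒ q = 1/7
P2 indiff ⇒ p·7+(1-p)·6 = p·2+(1-p)·7 ⇒ p(5) = (1-p)(1) ⇒ p = 1/6

P1 mixes 1/6 on A; P2 mixes 1/7 on P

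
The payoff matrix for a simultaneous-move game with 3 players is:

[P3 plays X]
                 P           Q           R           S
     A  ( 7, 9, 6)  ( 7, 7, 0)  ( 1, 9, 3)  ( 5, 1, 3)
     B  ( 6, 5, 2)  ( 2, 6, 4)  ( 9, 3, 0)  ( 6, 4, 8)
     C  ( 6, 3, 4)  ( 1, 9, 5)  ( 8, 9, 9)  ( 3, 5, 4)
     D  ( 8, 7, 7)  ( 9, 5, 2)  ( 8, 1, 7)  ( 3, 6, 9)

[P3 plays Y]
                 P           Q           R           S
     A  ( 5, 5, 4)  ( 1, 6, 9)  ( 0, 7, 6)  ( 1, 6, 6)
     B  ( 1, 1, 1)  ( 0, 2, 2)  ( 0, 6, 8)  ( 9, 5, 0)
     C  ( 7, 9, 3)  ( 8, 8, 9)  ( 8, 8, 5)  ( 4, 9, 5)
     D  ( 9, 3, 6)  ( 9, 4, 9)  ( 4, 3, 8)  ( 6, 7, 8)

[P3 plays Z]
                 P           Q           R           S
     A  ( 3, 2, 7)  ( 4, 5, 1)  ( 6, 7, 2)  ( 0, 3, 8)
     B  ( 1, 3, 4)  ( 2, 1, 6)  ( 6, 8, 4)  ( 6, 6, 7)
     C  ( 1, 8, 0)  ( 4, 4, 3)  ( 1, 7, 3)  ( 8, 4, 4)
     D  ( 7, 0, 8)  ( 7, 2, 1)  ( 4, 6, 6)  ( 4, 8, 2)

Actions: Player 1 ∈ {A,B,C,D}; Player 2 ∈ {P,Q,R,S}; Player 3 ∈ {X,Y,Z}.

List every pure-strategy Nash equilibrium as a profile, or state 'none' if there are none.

(A,P,X): not NE [P1→D gives 8>7; P3→Z gives 7>6]
(A,P,Y): not NE [P1→D gives 9>5; P2→R gives 7>5; P3→Z gives 7>4]
(A,P,Z): not NE [P1→D gives 7>3; P2→R gives 7>2]
(A,Q,X): not NE [P1→D gives 9>7; P2→R gives 9>7; P3→Y gives 9>0]
(A,Q,Y): not NE [P1→D gives 9>1; P2→R gives 7>6]
(A,Q,Z): not NE [P1→D gives 7>4; P2→R gives 7>5; P3→Y gives 9>1]
(A,R,X): not NE [P1→B gives 9>1; P3→Y gives 6>3]
(A,R,Y): not NE [P1→C gives 8>0]
(A,R,Z): not NE [P3→Y gives 6>2]
(A,S,X): not NE [P1→B gives 6>5; P2→R gives 9>1; P3→Z gives 8>3]
(A,S,Y): not NE [P1→B gives 9>1; P2→R gives 7>6; P3→Z gives 8>6]
(A,S,Z): not NE [P1→C gives 8>0; P2→R gives 7>3]
(B,P,X): not NE [P1→D gives 8>6; P2→Q gives 6>5; P3→Z gives 4>2]
(B,P,Y): not NE [P1→D gives 9>1; P2→R gives 6>1; P3→Z gives 4>1]
(B,P,Z): not NE [P1→D gives 7>1; P2→R gives 8>3]
(B,Q,X): not NE [P1→D gives 9>2; P3→Z gives 6>4]
(B,Q,Y): not NE [P1→D gives 9>0; P2→R gives 6>2; P3→Z gives 6>2]
(B,Q,Z): not NE [P1→D gives 7>2; P2→R gives 8>1]
(B,R,X): not NE [P2→Q gives 6>3; P3→Y gives 8>0]
(B,R,Y): not NE [P1→C gives 8>0]
(B,R,Z): not NE [P3→Y gives 8>4]
(B,S,X): not NE [P2→Q gives 6>4]
(B,S,Y): not NE [P2→R gives 6>5; P3→X gives 8>0]
(B,S,Z): not NE [P1→C gives 8>6; P2→R gives 8>6; P3→X gives 8>7]
(C,P,X): not NE [P1→D gives 8>6; P2→R gives 9>3]
(C,P,Y): not NE [P1→D gives 9>7; P3→X gives 4>3]
(C,P,Z): not NE [P1→D gives 7>1; P3→X gives 4>0]
(C,Q,X): not NE [P1→D gives 9>1; P3→Y gives 9>5]
(C,Q,Y): not NE [P1→D gives 9>8; P2→S gives 9>8]
(C,Q,Z): not NE [P1→D gives 7>4; P2→P gives 8>4; P3→Y gives 9>3]
(C,R,X): not NE [P1→B gives 9>8]
(C,R,Y): not NE [P2→S gives 9>8; P3→X gives 9>5]
(C,R,Z): not NE [P1→B gives 6>1; P2→P gives 8>7; P3→X gives 9>3]
(C,S,X): not NE [P1→B gives 6>3; P2→R gives 9>5; P3→Y gives 5>4]
(C,S,Y): not NE [P1→B gives 9>4]
(C,S,Z): not NE [P2→P gives 8>4; P3→Y gives 5>4]
(D,P,X): not NE [P3→Z gives 8>7]
(D,P,Y): not NE [P2→S gives 7>3; P3→Z gives 8>6]
(D,P,Z): not NE [P2→S gives 8>0]
(D,Q,X): not NE [P2→P gives 7>5; P3→Y gives 9>2]
(D,Q,Y): not NE [P2→S gives 7>4]
(D,Q,Z): not NE [P2→S gives 8>2; P3→Y gives 9>1]
(D,R,X): not NE [P1→B gives 9>8; P2→P gives 7>1; P3→Y gives 8>7]
(D,R,Y): not NE [P1→C gives 8>4; P2→S gives 7>3]
(D,R,Z): not NE [P1→B gives 6>4; P2→S gives 8>6; P3→Y gives 8>6]
(D,S,X): not NE [P1→B gives 6>3; P2→P gives 7>6]
(D,S,Y): not NE [P1→B gives 9>6; P3→X gives 9>8]
(D,S,Z): not NE [P1→C gives 8>4; P3→X gives 9>2]

PSNE: ∅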